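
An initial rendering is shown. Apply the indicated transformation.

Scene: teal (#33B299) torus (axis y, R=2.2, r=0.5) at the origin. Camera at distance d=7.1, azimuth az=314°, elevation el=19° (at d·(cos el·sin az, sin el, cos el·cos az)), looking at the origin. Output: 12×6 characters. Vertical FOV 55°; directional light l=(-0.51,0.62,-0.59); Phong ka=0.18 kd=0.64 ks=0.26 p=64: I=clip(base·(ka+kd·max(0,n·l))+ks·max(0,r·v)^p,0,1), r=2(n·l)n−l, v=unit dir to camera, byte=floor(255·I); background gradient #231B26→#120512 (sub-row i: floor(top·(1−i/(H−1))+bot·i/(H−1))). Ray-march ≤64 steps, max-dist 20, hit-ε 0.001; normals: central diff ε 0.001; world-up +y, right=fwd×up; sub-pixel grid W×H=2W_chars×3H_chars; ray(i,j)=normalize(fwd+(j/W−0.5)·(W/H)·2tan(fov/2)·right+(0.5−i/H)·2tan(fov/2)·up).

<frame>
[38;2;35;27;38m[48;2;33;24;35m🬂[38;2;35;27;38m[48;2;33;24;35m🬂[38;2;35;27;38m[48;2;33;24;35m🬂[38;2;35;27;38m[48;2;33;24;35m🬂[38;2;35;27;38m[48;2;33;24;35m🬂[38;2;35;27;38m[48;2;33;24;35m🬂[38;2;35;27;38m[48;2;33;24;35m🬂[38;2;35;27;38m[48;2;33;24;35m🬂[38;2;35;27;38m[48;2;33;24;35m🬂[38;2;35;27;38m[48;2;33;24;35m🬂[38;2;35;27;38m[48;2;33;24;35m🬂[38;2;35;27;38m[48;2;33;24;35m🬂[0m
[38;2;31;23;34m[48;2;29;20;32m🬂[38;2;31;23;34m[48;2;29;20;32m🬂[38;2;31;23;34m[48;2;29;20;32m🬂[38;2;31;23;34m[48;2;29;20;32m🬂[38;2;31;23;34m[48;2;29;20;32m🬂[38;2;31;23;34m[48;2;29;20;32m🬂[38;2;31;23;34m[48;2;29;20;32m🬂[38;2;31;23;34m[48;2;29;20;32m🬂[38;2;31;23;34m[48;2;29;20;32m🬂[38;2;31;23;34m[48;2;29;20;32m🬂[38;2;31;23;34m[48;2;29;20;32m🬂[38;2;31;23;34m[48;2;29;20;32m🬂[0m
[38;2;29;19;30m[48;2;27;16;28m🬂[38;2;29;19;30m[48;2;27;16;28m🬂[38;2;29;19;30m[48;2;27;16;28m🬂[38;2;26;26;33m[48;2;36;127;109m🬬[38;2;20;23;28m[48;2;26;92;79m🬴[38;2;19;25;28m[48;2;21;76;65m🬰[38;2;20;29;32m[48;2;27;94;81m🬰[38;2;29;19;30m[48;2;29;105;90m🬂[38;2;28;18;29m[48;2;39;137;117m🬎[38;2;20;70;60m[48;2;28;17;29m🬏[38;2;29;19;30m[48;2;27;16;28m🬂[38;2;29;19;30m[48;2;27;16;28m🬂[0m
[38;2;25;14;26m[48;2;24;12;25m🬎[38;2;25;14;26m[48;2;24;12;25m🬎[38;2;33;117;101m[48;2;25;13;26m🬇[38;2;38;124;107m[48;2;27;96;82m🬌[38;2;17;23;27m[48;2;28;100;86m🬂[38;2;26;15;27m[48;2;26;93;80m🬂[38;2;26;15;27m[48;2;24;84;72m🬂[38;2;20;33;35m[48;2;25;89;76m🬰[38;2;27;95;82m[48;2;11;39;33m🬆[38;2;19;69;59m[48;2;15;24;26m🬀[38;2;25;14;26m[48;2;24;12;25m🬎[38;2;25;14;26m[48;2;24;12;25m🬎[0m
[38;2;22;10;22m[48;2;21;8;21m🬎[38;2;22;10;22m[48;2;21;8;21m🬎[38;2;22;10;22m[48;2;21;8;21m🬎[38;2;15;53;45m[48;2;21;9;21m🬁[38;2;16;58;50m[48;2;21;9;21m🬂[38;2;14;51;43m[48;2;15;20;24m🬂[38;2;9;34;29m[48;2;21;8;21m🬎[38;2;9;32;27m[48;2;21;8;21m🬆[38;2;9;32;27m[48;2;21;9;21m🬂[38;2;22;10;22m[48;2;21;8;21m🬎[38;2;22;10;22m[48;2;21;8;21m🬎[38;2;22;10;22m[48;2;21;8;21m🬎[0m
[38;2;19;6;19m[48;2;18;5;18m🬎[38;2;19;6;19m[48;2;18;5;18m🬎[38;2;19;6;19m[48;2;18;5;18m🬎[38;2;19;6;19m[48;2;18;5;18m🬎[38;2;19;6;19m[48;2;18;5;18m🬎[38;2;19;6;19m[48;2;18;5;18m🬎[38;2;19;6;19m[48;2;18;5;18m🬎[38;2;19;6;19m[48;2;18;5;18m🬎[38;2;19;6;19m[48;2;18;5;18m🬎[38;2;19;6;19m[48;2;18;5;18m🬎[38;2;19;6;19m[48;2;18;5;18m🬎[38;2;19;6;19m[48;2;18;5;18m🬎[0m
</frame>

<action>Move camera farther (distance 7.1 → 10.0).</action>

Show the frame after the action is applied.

<frame>
[38;2;35;27;38m[48;2;33;24;35m🬂[38;2;35;27;38m[48;2;33;24;35m🬂[38;2;35;27;38m[48;2;33;24;35m🬂[38;2;35;27;38m[48;2;33;24;35m🬂[38;2;35;27;38m[48;2;33;24;35m🬂[38;2;35;27;38m[48;2;33;24;35m🬂[38;2;35;27;38m[48;2;33;24;35m🬂[38;2;35;27;38m[48;2;33;24;35m🬂[38;2;35;27;38m[48;2;33;24;35m🬂[38;2;35;27;38m[48;2;33;24;35m🬂[38;2;35;27;38m[48;2;33;24;35m🬂[38;2;35;27;38m[48;2;33;24;35m🬂[0m
[38;2;31;23;34m[48;2;29;20;32m🬂[38;2;31;23;34m[48;2;29;20;32m🬂[38;2;31;23;34m[48;2;29;20;32m🬂[38;2;31;23;34m[48;2;29;20;32m🬂[38;2;31;23;34m[48;2;29;20;32m🬂[38;2;31;23;34m[48;2;29;20;32m🬂[38;2;31;23;34m[48;2;29;20;32m🬂[38;2;31;23;34m[48;2;29;20;32m🬂[38;2;31;23;34m[48;2;29;20;32m🬂[38;2;31;23;34m[48;2;29;20;32m🬂[38;2;31;23;34m[48;2;29;20;32m🬂[38;2;31;23;34m[48;2;29;20;32m🬂[0m
[38;2;29;19;30m[48;2;27;16;28m🬂[38;2;29;19;30m[48;2;27;16;28m🬂[38;2;29;19;30m[48;2;27;16;28m🬂[38;2;29;19;30m[48;2;27;16;28m🬂[38;2;28;17;29m[48;2;12;44;38m🬝[38;2;28;18;29m[48;2;9;32;27m🬎[38;2;25;23;31m[48;2;23;81;70m🬝[38;2;28;18;29m[48;2;53;144;126m🬎[38;2;29;19;30m[48;2;27;16;28m🬂[38;2;29;19;30m[48;2;27;16;28m🬂[38;2;29;19;30m[48;2;27;16;28m🬂[38;2;29;19;30m[48;2;27;16;28m🬂[0m
[38;2;25;14;26m[48;2;24;12;25m🬎[38;2;25;14;26m[48;2;24;12;25m🬎[38;2;25;14;26m[48;2;24;12;25m🬎[38;2;25;14;26m[48;2;24;12;25m🬎[38;2;34;116;100m[48;2;19;42;41m🬌[38;2;19;29;32m[48;2;27;96;83m🬰[38;2;17;23;27m[48;2;22;79;68m🬰[38;2;13;33;31m[48;2;35;124;107m🬺[38;2;19;67;57m[48;2;21;17;26m🬀[38;2;25;14;26m[48;2;24;12;25m🬎[38;2;25;14;26m[48;2;24;12;25m🬎[38;2;25;14;26m[48;2;24;12;25m🬎[0m
[38;2;22;10;22m[48;2;21;8;21m🬎[38;2;22;10;22m[48;2;21;8;21m🬎[38;2;22;10;22m[48;2;21;8;21m🬎[38;2;22;10;22m[48;2;21;8;21m🬎[38;2;22;10;22m[48;2;21;8;21m🬎[38;2;22;10;22m[48;2;21;8;21m🬎[38;2;22;10;22m[48;2;21;8;21m🬎[38;2;22;10;22m[48;2;21;8;21m🬎[38;2;22;10;22m[48;2;21;8;21m🬎[38;2;22;10;22m[48;2;21;8;21m🬎[38;2;22;10;22m[48;2;21;8;21m🬎[38;2;22;10;22m[48;2;21;8;21m🬎[0m
[38;2;19;6;19m[48;2;18;5;18m🬎[38;2;19;6;19m[48;2;18;5;18m🬎[38;2;19;6;19m[48;2;18;5;18m🬎[38;2;19;6;19m[48;2;18;5;18m🬎[38;2;19;6;19m[48;2;18;5;18m🬎[38;2;19;6;19m[48;2;18;5;18m🬎[38;2;19;6;19m[48;2;18;5;18m🬎[38;2;19;6;19m[48;2;18;5;18m🬎[38;2;19;6;19m[48;2;18;5;18m🬎[38;2;19;6;19m[48;2;18;5;18m🬎[38;2;19;6;19m[48;2;18;5;18m🬎[38;2;19;6;19m[48;2;18;5;18m🬎[0m
</frame>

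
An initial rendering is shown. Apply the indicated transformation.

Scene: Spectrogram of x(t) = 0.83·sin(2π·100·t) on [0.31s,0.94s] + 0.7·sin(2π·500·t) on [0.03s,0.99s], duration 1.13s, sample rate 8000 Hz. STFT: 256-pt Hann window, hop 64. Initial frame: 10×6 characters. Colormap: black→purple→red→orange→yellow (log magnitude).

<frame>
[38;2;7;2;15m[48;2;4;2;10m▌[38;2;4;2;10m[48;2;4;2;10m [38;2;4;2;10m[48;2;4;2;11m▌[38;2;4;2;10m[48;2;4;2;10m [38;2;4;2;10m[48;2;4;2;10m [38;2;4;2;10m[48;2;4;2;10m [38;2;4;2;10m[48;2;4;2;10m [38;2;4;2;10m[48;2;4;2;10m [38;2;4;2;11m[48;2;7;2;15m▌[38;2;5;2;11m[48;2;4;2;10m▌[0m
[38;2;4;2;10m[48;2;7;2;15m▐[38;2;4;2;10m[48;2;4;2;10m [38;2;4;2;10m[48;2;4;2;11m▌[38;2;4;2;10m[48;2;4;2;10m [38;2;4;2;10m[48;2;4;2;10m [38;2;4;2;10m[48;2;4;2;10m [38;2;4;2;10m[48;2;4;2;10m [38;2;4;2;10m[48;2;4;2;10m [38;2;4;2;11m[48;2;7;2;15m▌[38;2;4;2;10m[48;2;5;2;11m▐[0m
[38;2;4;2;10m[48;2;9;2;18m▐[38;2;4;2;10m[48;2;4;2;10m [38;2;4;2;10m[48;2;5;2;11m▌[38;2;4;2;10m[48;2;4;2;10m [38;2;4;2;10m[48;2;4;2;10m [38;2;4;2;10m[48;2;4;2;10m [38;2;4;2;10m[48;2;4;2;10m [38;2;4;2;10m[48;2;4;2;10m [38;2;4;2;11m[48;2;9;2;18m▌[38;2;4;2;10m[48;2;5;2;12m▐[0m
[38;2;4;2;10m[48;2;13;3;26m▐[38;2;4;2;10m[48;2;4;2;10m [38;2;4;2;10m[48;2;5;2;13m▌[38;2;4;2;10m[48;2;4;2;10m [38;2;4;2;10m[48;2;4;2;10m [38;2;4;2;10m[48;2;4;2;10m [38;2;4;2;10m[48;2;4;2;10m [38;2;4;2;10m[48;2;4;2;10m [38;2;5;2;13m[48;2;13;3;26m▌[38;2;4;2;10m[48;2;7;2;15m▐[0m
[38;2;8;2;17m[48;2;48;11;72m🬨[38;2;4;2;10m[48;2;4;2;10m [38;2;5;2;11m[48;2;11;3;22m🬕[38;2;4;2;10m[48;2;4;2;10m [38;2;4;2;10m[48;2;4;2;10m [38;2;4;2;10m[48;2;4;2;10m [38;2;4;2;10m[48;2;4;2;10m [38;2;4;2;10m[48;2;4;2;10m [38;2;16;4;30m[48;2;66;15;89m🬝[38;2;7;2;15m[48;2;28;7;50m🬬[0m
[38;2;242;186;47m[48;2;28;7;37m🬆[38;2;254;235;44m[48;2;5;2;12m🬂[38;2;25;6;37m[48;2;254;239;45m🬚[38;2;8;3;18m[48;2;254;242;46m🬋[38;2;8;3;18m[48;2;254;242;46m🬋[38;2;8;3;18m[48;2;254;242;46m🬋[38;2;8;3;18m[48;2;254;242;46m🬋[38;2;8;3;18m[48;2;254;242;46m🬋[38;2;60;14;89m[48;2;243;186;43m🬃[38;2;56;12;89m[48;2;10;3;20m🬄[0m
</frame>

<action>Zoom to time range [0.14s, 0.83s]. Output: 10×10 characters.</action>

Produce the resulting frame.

<frame>
[38;2;4;2;10m[48;2;4;2;10m [38;2;4;2;10m[48;2;4;2;10m [38;2;4;2;11m[48;2;4;2;10m▌[38;2;4;2;10m[48;2;4;2;10m [38;2;4;2;10m[48;2;4;2;10m [38;2;4;2;10m[48;2;4;2;10m [38;2;4;2;10m[48;2;4;2;10m [38;2;4;2;10m[48;2;4;2;10m [38;2;4;2;10m[48;2;4;2;10m [38;2;4;2;10m[48;2;4;2;10m [0m
[38;2;4;2;10m[48;2;4;2;10m [38;2;4;2;10m[48;2;4;2;10m [38;2;4;2;11m[48;2;4;2;10m🬲[38;2;4;2;10m[48;2;4;2;10m [38;2;4;2;10m[48;2;4;2;10m [38;2;4;2;10m[48;2;4;2;10m [38;2;4;2;10m[48;2;4;2;10m [38;2;4;2;10m[48;2;4;2;10m [38;2;4;2;10m[48;2;4;2;10m [38;2;4;2;10m[48;2;4;2;10m [0m
[38;2;4;2;10m[48;2;4;2;10m [38;2;4;2;10m[48;2;4;2;10m [38;2;4;2;11m[48;2;4;2;11m [38;2;4;2;10m[48;2;4;2;10m [38;2;4;2;10m[48;2;4;2;10m [38;2;4;2;10m[48;2;4;2;10m [38;2;4;2;10m[48;2;4;2;10m [38;2;4;2;10m[48;2;4;2;10m [38;2;4;2;10m[48;2;4;2;10m [38;2;4;2;10m[48;2;4;2;10m [0m
[38;2;4;2;10m[48;2;4;2;10m [38;2;4;2;10m[48;2;4;2;10m [38;2;4;2;11m[48;2;5;2;11m🬨[38;2;4;2;10m[48;2;4;2;10m [38;2;4;2;10m[48;2;4;2;10m [38;2;4;2;10m[48;2;4;2;10m [38;2;4;2;10m[48;2;4;2;10m [38;2;4;2;10m[48;2;4;2;10m [38;2;4;2;10m[48;2;4;2;10m [38;2;4;2;10m[48;2;4;2;10m [0m
[38;2;4;2;10m[48;2;4;2;10m [38;2;4;2;10m[48;2;4;2;10m [38;2;5;2;11m[48;2;4;2;11m🬲[38;2;4;2;10m[48;2;4;2;10m [38;2;4;2;10m[48;2;4;2;10m [38;2;4;2;10m[48;2;4;2;10m [38;2;4;2;10m[48;2;4;2;10m [38;2;4;2;10m[48;2;4;2;10m [38;2;4;2;10m[48;2;4;2;10m [38;2;4;2;10m[48;2;4;2;10m [0m
[38;2;4;2;10m[48;2;4;2;10m [38;2;4;2;10m[48;2;4;2;10m [38;2;5;2;12m[48;2;6;2;13m🬬[38;2;4;2;10m[48;2;4;2;10m [38;2;4;2;10m[48;2;4;2;10m [38;2;4;2;10m[48;2;4;2;10m [38;2;4;2;10m[48;2;4;2;10m [38;2;4;2;10m[48;2;4;2;10m [38;2;4;2;10m[48;2;4;2;10m [38;2;4;2;10m[48;2;4;2;10m [0m
[38;2;4;2;10m[48;2;4;2;10m [38;2;4;2;10m[48;2;4;2;10m [38;2;5;2;13m[48;2;7;2;15m🬬[38;2;4;2;10m[48;2;4;2;10m [38;2;4;2;10m[48;2;4;2;10m [38;2;4;2;10m[48;2;4;2;10m [38;2;4;2;10m[48;2;4;2;10m [38;2;4;2;10m[48;2;4;2;10m [38;2;4;2;10m[48;2;4;2;10m [38;2;4;2;10m[48;2;4;2;10m [0m
[38;2;4;2;10m[48;2;4;2;10m [38;2;4;2;10m[48;2;4;2;10m [38;2;8;2;16m[48;2;10;3;20m🬨[38;2;4;2;10m[48;2;4;2;10m [38;2;4;2;10m[48;2;4;2;10m [38;2;4;2;10m[48;2;4;2;10m [38;2;4;2;10m[48;2;4;2;10m [38;2;4;2;10m[48;2;4;2;10m [38;2;4;2;10m[48;2;4;2;10m [38;2;4;2;10m[48;2;4;2;10m [0m
[38;2;5;2;12m[48;2;254;235;44m🬎[38;2;5;2;12m[48;2;254;235;44m🬎[38;2;14;3;27m[48;2;254;235;44m🬎[38;2;5;2;12m[48;2;254;235;44m🬎[38;2;5;2;12m[48;2;254;235;44m🬎[38;2;5;2;12m[48;2;254;235;44m🬎[38;2;5;2;12m[48;2;254;235;44m🬎[38;2;5;2;12m[48;2;254;235;44m🬎[38;2;5;2;12m[48;2;254;235;44m🬎[38;2;5;2;12m[48;2;254;235;44m🬎[0m
[38;2;4;2;10m[48;2;4;2;10m [38;2;4;2;10m[48;2;4;2;10m [38;2;43;10;76m[48;2;234;144;43m🬂[38;2;50;12;50m[48;2;254;249;49m🬎[38;2;50;12;50m[48;2;254;249;49m🬎[38;2;50;12;50m[48;2;254;249;49m🬎[38;2;50;12;50m[48;2;254;249;49m🬎[38;2;50;12;50m[48;2;254;249;49m🬎[38;2;50;12;50m[48;2;254;249;49m🬎[38;2;50;12;50m[48;2;254;249;49m🬎[0m
</frame>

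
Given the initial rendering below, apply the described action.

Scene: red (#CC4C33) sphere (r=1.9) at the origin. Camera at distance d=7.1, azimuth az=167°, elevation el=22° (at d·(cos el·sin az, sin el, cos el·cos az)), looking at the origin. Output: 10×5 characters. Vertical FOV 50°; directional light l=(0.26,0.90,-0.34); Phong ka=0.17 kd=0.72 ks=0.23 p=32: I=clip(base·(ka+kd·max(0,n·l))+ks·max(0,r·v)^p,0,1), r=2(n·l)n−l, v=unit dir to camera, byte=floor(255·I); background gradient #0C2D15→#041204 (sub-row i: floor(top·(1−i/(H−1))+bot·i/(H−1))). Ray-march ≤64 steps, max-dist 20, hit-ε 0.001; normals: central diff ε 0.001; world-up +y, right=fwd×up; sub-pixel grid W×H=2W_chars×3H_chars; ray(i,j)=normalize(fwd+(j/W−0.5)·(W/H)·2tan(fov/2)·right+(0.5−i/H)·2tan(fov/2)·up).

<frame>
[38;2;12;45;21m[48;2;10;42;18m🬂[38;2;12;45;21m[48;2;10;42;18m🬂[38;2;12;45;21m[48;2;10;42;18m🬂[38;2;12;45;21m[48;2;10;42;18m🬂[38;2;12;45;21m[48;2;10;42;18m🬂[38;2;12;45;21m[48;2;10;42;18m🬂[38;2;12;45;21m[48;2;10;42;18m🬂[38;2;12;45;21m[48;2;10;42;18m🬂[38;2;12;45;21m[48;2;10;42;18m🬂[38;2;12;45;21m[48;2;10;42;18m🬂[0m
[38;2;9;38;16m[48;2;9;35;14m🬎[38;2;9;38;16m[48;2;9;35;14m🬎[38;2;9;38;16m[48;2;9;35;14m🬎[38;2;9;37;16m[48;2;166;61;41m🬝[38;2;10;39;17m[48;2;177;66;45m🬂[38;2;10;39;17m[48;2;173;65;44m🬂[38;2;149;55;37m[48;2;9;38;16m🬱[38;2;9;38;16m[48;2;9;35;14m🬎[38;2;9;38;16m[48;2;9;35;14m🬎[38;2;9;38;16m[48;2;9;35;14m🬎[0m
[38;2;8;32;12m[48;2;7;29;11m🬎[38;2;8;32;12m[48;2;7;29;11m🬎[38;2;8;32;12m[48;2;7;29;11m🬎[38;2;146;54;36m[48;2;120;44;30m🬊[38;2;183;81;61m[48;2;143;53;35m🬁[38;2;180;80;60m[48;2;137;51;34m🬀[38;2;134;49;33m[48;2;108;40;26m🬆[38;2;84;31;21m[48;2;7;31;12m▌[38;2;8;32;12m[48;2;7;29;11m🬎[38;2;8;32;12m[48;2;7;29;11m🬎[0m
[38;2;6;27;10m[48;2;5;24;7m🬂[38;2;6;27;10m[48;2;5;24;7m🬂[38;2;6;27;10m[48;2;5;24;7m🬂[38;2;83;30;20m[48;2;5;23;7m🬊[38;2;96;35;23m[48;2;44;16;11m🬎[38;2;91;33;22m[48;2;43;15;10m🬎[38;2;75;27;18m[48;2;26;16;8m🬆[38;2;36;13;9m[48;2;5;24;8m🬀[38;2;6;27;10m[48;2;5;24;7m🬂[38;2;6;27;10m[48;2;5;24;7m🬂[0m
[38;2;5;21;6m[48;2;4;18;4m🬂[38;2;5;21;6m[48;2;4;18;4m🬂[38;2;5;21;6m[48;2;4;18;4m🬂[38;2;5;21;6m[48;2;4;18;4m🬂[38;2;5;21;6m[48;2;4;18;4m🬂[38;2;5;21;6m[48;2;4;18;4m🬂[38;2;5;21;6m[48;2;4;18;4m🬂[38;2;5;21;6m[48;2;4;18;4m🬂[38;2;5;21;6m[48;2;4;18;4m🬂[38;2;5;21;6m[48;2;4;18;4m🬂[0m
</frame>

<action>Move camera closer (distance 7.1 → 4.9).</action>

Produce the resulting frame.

<frame>
[38;2;12;45;21m[48;2;10;42;18m🬂[38;2;12;45;21m[48;2;10;42;18m🬂[38;2;12;45;21m[48;2;10;42;18m🬂[38;2;11;43;19m[48;2;178;66;44m🬝[38;2;11;44;20m[48;2;179;66;44m🬆[38;2;12;45;21m[48;2;175;65;43m🬂[38;2;11;44;20m[48;2;164;60;41m🬎[38;2;12;45;21m[48;2;10;42;18m🬂[38;2;12;45;21m[48;2;10;42;18m🬂[38;2;12;45;21m[48;2;10;42;18m🬂[0m
[38;2;9;38;16m[48;2;9;35;14m🬎[38;2;9;38;16m[48;2;9;35;14m🬎[38;2;9;38;16m[48;2;156;57;38m🬄[38;2;172;64;42m[48;2;163;60;40m🬊[38;2;174;67;46m[48;2;200;96;76m🬕[38;2;185;83;63m[48;2;166;62;42m🬓[38;2;160;59;39m[48;2;150;55;37m🬆[38;2;144;53;35m[48;2;128;47;32m▌[38;2;108;40;27m[48;2;9;37;16m🬏[38;2;9;38;16m[48;2;9;35;14m🬎[0m
[38;2;8;32;12m[48;2;7;29;11m🬎[38;2;8;32;12m[48;2;7;29;11m🬎[38;2;143;53;35m[48;2;127;47;31m🬊[38;2;150;56;37m[48;2;137;50;33m🬊[38;2;156;60;41m[48;2;139;51;34m🬂[38;2;147;55;37m[48;2;133;49;33m🬆[38;2;138;51;34m[48;2;124;46;30m🬆[38;2;124;46;30m[48;2;108;39;26m🬆[38;2;94;34;23m[48;2;7;31;12m▌[38;2;8;32;12m[48;2;7;29;11m🬎[0m
[38;2;6;27;10m[48;2;5;24;7m🬂[38;2;6;27;10m[48;2;5;24;7m🬂[38;2;97;36;24m[48;2;5;23;7m🬬[38;2;115;43;28m[48;2;92;34;22m🬎[38;2;117;43;28m[48;2;96;35;24m🬎[38;2;115;42;28m[48;2;96;35;23m🬆[38;2;106;39;26m[48;2;85;31;21m🬆[38;2;90;33;22m[48;2;63;23;15m🬆[38;2;57;21;14m[48;2;5;24;8m🬄[38;2;6;27;10m[48;2;5;24;7m🬂[0m
[38;2;5;21;6m[48;2;4;18;4m🬂[38;2;5;21;6m[48;2;4;18;4m🬂[38;2;41;15;10m[48;2;4;19;4m🬁[38;2;62;23;15m[48;2;4;18;4m🬊[38;2;66;24;16m[48;2;19;15;6m🬎[38;2;74;27;18m[48;2;42;15;10m🬂[38;2;55;20;13m[48;2;14;16;5m🬆[38;2;38;14;9m[48;2;4;18;4m🬂[38;2;5;21;6m[48;2;4;18;4m🬂[38;2;5;21;6m[48;2;4;18;4m🬂[0m
</frame>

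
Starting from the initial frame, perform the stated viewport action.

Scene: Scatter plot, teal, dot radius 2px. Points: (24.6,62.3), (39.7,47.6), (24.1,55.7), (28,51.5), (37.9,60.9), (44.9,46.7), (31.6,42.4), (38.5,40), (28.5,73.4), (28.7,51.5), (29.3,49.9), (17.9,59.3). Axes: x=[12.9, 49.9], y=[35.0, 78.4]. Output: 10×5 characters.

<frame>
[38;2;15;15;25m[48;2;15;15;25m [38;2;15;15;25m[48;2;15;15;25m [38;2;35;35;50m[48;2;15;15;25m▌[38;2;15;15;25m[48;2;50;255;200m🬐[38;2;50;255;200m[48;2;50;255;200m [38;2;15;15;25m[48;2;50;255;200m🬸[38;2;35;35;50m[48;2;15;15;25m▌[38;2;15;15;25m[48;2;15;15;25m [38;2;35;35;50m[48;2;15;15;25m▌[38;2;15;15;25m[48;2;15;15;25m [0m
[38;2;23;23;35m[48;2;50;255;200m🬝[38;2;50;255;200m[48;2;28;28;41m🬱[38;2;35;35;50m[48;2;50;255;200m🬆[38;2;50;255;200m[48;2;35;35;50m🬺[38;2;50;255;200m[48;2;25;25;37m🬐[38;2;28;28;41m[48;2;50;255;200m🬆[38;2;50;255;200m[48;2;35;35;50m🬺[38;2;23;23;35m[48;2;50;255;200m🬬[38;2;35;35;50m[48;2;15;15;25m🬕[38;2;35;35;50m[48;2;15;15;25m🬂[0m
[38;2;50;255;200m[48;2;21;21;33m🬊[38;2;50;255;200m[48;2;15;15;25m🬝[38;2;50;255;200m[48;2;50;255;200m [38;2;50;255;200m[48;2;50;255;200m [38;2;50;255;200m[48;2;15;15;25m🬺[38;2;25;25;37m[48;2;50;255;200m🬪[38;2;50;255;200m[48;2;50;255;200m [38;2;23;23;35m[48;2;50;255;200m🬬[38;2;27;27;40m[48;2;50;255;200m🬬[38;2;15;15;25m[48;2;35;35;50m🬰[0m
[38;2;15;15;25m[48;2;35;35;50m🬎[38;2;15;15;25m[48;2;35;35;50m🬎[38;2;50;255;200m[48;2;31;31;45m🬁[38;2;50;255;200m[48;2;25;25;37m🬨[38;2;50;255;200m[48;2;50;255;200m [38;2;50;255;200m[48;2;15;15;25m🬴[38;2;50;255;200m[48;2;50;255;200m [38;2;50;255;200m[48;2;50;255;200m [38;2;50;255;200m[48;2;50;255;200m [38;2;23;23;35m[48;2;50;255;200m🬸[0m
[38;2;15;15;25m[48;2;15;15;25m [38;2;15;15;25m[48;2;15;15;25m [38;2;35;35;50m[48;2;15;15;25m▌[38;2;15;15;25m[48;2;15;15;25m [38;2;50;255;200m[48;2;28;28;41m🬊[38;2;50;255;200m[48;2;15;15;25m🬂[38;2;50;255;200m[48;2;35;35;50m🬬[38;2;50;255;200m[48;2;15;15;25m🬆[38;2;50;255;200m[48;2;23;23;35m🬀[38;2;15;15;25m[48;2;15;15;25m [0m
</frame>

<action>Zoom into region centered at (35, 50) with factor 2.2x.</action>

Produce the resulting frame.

<frame>
[38;2;15;15;25m[48;2;15;15;25m [38;2;15;15;25m[48;2;15;15;25m [38;2;35;35;50m[48;2;15;15;25m▌[38;2;15;15;25m[48;2;15;15;25m [38;2;35;35;50m[48;2;15;15;25m▌[38;2;50;255;200m[48;2;15;15;25m🬊[38;2;50;255;200m[48;2;15;15;25m🬝[38;2;50;255;200m[48;2;15;15;25m🬀[38;2;35;35;50m[48;2;15;15;25m▌[38;2;15;15;25m[48;2;15;15;25m [0m
[38;2;35;35;50m[48;2;50;255;200m🬀[38;2;50;255;200m[48;2;35;35;50m🬺[38;2;27;27;40m[48;2;50;255;200m🬬[38;2;35;35;50m[48;2;15;15;25m🬂[38;2;35;35;50m[48;2;15;15;25m🬕[38;2;35;35;50m[48;2;15;15;25m🬂[38;2;35;35;50m[48;2;15;15;25m🬕[38;2;35;35;50m[48;2;15;15;25m🬂[38;2;35;35;50m[48;2;15;15;25m🬕[38;2;35;35;50m[48;2;15;15;25m🬂[0m
[38;2;50;255;200m[48;2;21;21;33m🬊[38;2;50;255;200m[48;2;50;255;200m [38;2;50;255;200m[48;2;15;15;25m🬛[38;2;15;15;25m[48;2;35;35;50m🬰[38;2;35;35;50m[48;2;15;15;25m🬛[38;2;15;15;25m[48;2;35;35;50m🬰[38;2;28;28;41m[48;2;50;255;200m🬆[38;2;50;255;200m[48;2;15;15;25m🬺[38;2;27;27;40m[48;2;50;255;200m🬬[38;2;15;15;25m[48;2;35;35;50m🬰[0m
[38;2;15;15;25m[48;2;35;35;50m🬎[38;2;23;23;35m[48;2;50;255;200m🬺[38;2;28;28;41m[48;2;50;255;200m🬆[38;2;19;19;30m[48;2;50;255;200m🬬[38;2;35;35;50m[48;2;15;15;25m🬲[38;2;15;15;25m[48;2;35;35;50m🬎[38;2;50;255;200m[48;2;31;31;45m🬁[38;2;50;255;200m[48;2;28;28;41m🬆[38;2;35;35;50m[48;2;15;15;25m🬲[38;2;15;15;25m[48;2;35;35;50m🬎[0m
[38;2;15;15;25m[48;2;15;15;25m [38;2;15;15;25m[48;2;50;255;200m🬺[38;2;50;255;200m[48;2;35;35;50m🬬[38;2;50;255;200m[48;2;15;15;25m🬆[38;2;35;35;50m[48;2;15;15;25m▌[38;2;15;15;25m[48;2;50;255;200m🬝[38;2;35;35;50m[48;2;50;255;200m🬀[38;2;15;15;25m[48;2;50;255;200m🬊[38;2;35;35;50m[48;2;15;15;25m▌[38;2;15;15;25m[48;2;15;15;25m [0m
</frame>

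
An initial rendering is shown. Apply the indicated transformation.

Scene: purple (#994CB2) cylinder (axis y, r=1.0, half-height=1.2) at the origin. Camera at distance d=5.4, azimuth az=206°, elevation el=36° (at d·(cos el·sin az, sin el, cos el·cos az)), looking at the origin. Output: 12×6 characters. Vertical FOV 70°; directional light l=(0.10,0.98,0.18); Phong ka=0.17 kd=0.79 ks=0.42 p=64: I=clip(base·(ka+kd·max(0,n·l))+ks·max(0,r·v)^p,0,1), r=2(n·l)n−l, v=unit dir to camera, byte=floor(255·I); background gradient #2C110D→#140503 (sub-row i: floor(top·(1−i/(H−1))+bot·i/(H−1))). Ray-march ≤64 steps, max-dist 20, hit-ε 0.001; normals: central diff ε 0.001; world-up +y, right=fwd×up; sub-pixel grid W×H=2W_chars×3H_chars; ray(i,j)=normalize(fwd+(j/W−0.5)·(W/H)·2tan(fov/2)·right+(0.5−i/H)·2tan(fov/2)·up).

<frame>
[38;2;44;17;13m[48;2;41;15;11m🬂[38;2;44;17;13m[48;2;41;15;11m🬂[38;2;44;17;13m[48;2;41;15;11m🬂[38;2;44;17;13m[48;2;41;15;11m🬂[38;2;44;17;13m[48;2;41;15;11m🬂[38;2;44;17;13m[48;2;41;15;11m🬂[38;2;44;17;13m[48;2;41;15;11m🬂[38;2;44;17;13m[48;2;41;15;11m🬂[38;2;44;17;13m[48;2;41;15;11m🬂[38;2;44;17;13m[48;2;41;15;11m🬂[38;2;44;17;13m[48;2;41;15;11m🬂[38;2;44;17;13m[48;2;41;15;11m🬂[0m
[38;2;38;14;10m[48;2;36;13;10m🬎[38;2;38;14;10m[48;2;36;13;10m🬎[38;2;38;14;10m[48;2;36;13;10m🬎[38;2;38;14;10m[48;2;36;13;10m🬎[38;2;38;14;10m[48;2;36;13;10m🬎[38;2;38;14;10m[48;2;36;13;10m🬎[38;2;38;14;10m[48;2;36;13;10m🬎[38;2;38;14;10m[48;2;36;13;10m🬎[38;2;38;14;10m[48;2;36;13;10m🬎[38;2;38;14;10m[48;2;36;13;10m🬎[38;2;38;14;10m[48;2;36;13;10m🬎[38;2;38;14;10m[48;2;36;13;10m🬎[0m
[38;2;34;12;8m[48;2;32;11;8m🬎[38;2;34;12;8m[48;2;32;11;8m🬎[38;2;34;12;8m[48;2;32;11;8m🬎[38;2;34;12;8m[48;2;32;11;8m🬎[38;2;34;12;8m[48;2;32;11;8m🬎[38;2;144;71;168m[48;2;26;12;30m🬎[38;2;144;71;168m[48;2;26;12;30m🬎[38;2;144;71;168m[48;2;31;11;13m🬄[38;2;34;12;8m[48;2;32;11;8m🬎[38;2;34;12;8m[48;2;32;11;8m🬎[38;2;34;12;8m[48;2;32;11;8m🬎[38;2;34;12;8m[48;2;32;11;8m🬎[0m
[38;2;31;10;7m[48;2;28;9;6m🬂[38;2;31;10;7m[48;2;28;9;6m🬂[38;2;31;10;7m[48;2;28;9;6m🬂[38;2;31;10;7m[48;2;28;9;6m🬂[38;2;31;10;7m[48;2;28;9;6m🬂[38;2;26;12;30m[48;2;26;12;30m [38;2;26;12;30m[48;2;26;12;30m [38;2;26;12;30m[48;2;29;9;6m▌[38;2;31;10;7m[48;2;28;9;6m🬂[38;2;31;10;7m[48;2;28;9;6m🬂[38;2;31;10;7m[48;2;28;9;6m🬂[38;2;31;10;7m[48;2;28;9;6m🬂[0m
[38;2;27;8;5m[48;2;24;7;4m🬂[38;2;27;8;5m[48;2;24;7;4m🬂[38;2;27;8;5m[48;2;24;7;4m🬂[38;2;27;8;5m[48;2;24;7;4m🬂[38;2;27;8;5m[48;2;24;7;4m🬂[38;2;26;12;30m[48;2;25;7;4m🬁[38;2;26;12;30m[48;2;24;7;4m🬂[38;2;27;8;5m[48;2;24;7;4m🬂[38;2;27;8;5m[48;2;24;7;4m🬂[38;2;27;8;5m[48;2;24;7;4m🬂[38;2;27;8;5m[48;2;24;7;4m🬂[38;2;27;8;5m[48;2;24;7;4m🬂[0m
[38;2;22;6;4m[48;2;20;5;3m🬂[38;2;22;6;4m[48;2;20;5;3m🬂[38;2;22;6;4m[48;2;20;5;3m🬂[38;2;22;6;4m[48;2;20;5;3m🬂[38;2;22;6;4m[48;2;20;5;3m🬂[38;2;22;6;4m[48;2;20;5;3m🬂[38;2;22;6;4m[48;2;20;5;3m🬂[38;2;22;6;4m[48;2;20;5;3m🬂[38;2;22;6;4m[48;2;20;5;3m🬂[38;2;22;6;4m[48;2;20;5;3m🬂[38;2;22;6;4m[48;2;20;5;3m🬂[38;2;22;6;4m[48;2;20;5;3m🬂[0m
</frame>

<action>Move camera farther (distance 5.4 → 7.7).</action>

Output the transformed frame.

<frame>
[38;2;44;17;13m[48;2;41;15;11m🬂[38;2;44;17;13m[48;2;41;15;11m🬂[38;2;44;17;13m[48;2;41;15;11m🬂[38;2;44;17;13m[48;2;41;15;11m🬂[38;2;44;17;13m[48;2;41;15;11m🬂[38;2;44;17;13m[48;2;41;15;11m🬂[38;2;44;17;13m[48;2;41;15;11m🬂[38;2;44;17;13m[48;2;41;15;11m🬂[38;2;44;17;13m[48;2;41;15;11m🬂[38;2;44;17;13m[48;2;41;15;11m🬂[38;2;44;17;13m[48;2;41;15;11m🬂[38;2;44;17;13m[48;2;41;15;11m🬂[0m
[38;2;38;14;10m[48;2;36;13;10m🬎[38;2;38;14;10m[48;2;36;13;10m🬎[38;2;38;14;10m[48;2;36;13;10m🬎[38;2;38;14;10m[48;2;36;13;10m🬎[38;2;38;14;10m[48;2;36;13;10m🬎[38;2;38;14;10m[48;2;36;13;10m🬎[38;2;38;14;10m[48;2;36;13;10m🬎[38;2;38;14;10m[48;2;36;13;10m🬎[38;2;38;14;10m[48;2;36;13;10m🬎[38;2;38;14;10m[48;2;36;13;10m🬎[38;2;38;14;10m[48;2;36;13;10m🬎[38;2;38;14;10m[48;2;36;13;10m🬎[0m
[38;2;34;12;8m[48;2;32;11;8m🬎[38;2;34;12;8m[48;2;32;11;8m🬎[38;2;34;12;8m[48;2;32;11;8m🬎[38;2;34;12;8m[48;2;32;11;8m🬎[38;2;34;12;8m[48;2;32;11;8m🬎[38;2;144;71;168m[48;2;34;11;8m🬦[38;2;35;12;9m[48;2;144;71;168m🬂[38;2;34;12;8m[48;2;32;11;8m🬎[38;2;34;12;8m[48;2;32;11;8m🬎[38;2;34;12;8m[48;2;32;11;8m🬎[38;2;34;12;8m[48;2;32;11;8m🬎[38;2;34;12;8m[48;2;32;11;8m🬎[0m
[38;2;31;10;7m[48;2;28;9;6m🬂[38;2;31;10;7m[48;2;28;9;6m🬂[38;2;31;10;7m[48;2;28;9;6m🬂[38;2;31;10;7m[48;2;28;9;6m🬂[38;2;31;10;7m[48;2;28;9;6m🬂[38;2;26;12;30m[48;2;29;9;6m▐[38;2;26;12;30m[48;2;26;12;30m [38;2;31;10;7m[48;2;28;9;6m🬂[38;2;31;10;7m[48;2;28;9;6m🬂[38;2;31;10;7m[48;2;28;9;6m🬂[38;2;31;10;7m[48;2;28;9;6m🬂[38;2;31;10;7m[48;2;28;9;6m🬂[0m
[38;2;27;8;5m[48;2;24;7;4m🬂[38;2;27;8;5m[48;2;24;7;4m🬂[38;2;27;8;5m[48;2;24;7;4m🬂[38;2;27;8;5m[48;2;24;7;4m🬂[38;2;27;8;5m[48;2;24;7;4m🬂[38;2;27;8;5m[48;2;24;7;4m🬂[38;2;27;8;5m[48;2;24;7;4m🬂[38;2;27;8;5m[48;2;24;7;4m🬂[38;2;27;8;5m[48;2;24;7;4m🬂[38;2;27;8;5m[48;2;24;7;4m🬂[38;2;27;8;5m[48;2;24;7;4m🬂[38;2;27;8;5m[48;2;24;7;4m🬂[0m
[38;2;22;6;4m[48;2;20;5;3m🬂[38;2;22;6;4m[48;2;20;5;3m🬂[38;2;22;6;4m[48;2;20;5;3m🬂[38;2;22;6;4m[48;2;20;5;3m🬂[38;2;22;6;4m[48;2;20;5;3m🬂[38;2;22;6;4m[48;2;20;5;3m🬂[38;2;22;6;4m[48;2;20;5;3m🬂[38;2;22;6;4m[48;2;20;5;3m🬂[38;2;22;6;4m[48;2;20;5;3m🬂[38;2;22;6;4m[48;2;20;5;3m🬂[38;2;22;6;4m[48;2;20;5;3m🬂[38;2;22;6;4m[48;2;20;5;3m🬂[0m
</frame>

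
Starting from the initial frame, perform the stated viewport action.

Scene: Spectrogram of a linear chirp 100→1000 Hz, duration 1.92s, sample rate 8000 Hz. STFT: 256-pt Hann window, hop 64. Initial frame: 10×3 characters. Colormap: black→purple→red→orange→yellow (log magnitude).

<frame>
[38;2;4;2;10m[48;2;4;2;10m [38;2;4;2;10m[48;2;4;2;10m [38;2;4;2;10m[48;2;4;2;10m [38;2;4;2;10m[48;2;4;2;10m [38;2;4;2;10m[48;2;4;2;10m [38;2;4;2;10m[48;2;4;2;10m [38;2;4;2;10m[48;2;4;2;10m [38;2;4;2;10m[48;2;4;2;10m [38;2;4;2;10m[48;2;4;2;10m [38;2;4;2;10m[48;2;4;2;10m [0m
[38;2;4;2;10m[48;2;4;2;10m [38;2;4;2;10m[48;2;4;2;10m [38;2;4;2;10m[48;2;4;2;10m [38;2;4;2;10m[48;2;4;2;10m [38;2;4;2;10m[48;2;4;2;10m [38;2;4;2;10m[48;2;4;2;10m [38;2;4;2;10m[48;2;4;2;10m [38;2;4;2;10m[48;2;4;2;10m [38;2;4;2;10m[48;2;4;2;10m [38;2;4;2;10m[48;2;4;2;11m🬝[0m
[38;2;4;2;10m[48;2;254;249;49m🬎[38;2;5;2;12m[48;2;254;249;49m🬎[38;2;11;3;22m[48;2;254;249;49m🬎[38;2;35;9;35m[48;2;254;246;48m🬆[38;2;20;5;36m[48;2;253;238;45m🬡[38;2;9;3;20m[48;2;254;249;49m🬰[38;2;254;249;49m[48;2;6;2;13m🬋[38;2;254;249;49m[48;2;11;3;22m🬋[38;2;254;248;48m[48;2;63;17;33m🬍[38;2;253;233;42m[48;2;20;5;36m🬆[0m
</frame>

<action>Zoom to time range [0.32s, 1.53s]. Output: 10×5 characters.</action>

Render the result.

<frame>
[38;2;4;2;10m[48;2;4;2;10m [38;2;4;2;10m[48;2;4;2;10m [38;2;4;2;10m[48;2;4;2;10m [38;2;4;2;10m[48;2;4;2;10m [38;2;4;2;10m[48;2;4;2;10m [38;2;4;2;10m[48;2;4;2;10m [38;2;4;2;10m[48;2;4;2;10m [38;2;4;2;10m[48;2;4;2;10m [38;2;4;2;10m[48;2;4;2;10m [38;2;4;2;10m[48;2;4;2;10m [0m
[38;2;4;2;10m[48;2;4;2;10m [38;2;4;2;10m[48;2;4;2;10m [38;2;4;2;10m[48;2;4;2;10m [38;2;4;2;10m[48;2;4;2;10m [38;2;4;2;10m[48;2;4;2;10m [38;2;4;2;10m[48;2;4;2;10m [38;2;4;2;10m[48;2;4;2;10m [38;2;4;2;10m[48;2;4;2;10m [38;2;4;2;10m[48;2;4;2;10m [38;2;4;2;10m[48;2;4;2;10m [0m
[38;2;4;2;10m[48;2;4;2;10m [38;2;4;2;10m[48;2;4;2;10m [38;2;4;2;10m[48;2;4;2;10m [38;2;4;2;10m[48;2;4;2;10m [38;2;4;2;10m[48;2;4;2;10m [38;2;4;2;10m[48;2;4;2;10m [38;2;4;2;10m[48;2;4;2;10m [38;2;4;2;10m[48;2;4;2;10m [38;2;4;2;10m[48;2;4;2;10m [38;2;4;2;10m[48;2;4;2;10m [0m
[38;2;4;2;10m[48;2;4;2;10m [38;2;4;2;10m[48;2;4;2;10m [38;2;4;2;10m[48;2;4;2;10m [38;2;4;2;10m[48;2;4;2;11m🬝[38;2;4;2;10m[48;2;5;2;11m🬝[38;2;4;2;10m[48;2;5;2;12m🬎[38;2;4;2;10m[48;2;7;2;16m🬎[38;2;4;2;10m[48;2;12;3;24m🬎[38;2;8;2;16m[48;2;53;12;89m🬝[38;2;4;2;10m[48;2;252;201;29m🬎[0m
[38;2;5;2;11m[48;2;253;229;41m🬂[38;2;24;6;40m[48;2;254;249;49m🬰[38;2;13;3;25m[48;2;254;249;49m🬰[38;2;254;249;49m[48;2;14;3;27m🬋[38;2;252;222;38m[48;2;21;5;38m🬍[38;2;253;237;44m[48;2;4;2;11m🬎[38;2;254;249;49m[48;2;42;11;44m🬂[38;2;254;249;49m[48;2;11;3;22m🬂[38;2;254;249;49m[48;2;6;2;13m🬂[38;2;254;249;49m[48;2;4;2;11m🬂[0m
</frame>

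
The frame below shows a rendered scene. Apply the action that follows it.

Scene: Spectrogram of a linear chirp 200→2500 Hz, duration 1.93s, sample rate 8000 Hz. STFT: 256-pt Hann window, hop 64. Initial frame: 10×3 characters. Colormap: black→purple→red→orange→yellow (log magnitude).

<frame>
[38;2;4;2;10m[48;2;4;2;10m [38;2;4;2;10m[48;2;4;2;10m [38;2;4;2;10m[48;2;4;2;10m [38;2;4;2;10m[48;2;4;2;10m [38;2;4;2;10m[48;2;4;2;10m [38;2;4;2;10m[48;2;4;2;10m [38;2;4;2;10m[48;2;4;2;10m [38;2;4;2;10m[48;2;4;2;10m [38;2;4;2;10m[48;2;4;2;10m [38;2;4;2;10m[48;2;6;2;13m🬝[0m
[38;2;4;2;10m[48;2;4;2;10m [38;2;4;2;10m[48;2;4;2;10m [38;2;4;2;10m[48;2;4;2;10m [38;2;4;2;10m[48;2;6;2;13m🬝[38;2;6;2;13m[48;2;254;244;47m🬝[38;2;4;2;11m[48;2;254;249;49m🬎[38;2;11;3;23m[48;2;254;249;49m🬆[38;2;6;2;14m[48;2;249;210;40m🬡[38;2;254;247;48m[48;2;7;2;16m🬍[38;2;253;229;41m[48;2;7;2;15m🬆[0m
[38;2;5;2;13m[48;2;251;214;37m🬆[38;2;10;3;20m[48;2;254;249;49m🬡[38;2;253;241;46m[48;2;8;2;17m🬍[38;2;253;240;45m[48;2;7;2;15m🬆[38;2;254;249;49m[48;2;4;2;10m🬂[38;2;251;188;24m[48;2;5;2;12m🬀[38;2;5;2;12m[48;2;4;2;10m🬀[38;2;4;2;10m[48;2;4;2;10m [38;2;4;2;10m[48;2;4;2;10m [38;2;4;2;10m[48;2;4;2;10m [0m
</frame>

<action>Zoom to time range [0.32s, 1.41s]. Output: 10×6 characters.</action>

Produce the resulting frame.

<frame>
[38;2;4;2;10m[48;2;4;2;10m [38;2;4;2;10m[48;2;4;2;10m [38;2;4;2;10m[48;2;4;2;10m [38;2;4;2;10m[48;2;4;2;10m [38;2;4;2;10m[48;2;4;2;10m [38;2;4;2;10m[48;2;4;2;10m [38;2;4;2;10m[48;2;4;2;10m [38;2;4;2;10m[48;2;4;2;10m [38;2;4;2;10m[48;2;4;2;10m [38;2;4;2;10m[48;2;4;2;10m [0m
[38;2;4;2;10m[48;2;4;2;10m [38;2;4;2;10m[48;2;4;2;10m [38;2;4;2;10m[48;2;4;2;10m [38;2;4;2;10m[48;2;4;2;10m [38;2;4;2;10m[48;2;4;2;10m [38;2;4;2;10m[48;2;4;2;10m [38;2;4;2;10m[48;2;4;2;10m [38;2;4;2;10m[48;2;4;2;10m [38;2;4;2;10m[48;2;4;2;10m [38;2;4;2;10m[48;2;4;2;10m [0m
[38;2;4;2;10m[48;2;4;2;10m [38;2;4;2;10m[48;2;4;2;10m [38;2;4;2;10m[48;2;4;2;10m [38;2;4;2;10m[48;2;4;2;10m [38;2;4;2;10m[48;2;4;2;10m [38;2;4;2;10m[48;2;4;2;10m [38;2;4;2;10m[48;2;4;2;10m [38;2;4;2;10m[48;2;4;2;10m [38;2;4;2;10m[48;2;5;2;11m🬝[38;2;4;2;10m[48;2;9;3;19m🬝[0m
[38;2;4;2;10m[48;2;4;2;10m [38;2;4;2;10m[48;2;4;2;10m [38;2;4;2;10m[48;2;4;2;10m [38;2;4;2;10m[48;2;5;2;12m🬝[38;2;4;2;11m[48;2;14;4;27m🬝[38;2;25;7;26m[48;2;255;250;50m🬝[38;2;11;3;22m[48;2;254;249;49m🬎[38;2;6;2;13m[48;2;253;234;43m🬂[38;2;60;15;56m[48;2;254;249;49m🬰[38;2;250;220;42m[48;2;6;2;13m🬎[0m
[38;2;5;2;11m[48;2;251;199;30m🬎[38;2;32;8;33m[48;2;254;249;49m🬎[38;2;7;2;16m[48;2;252;223;40m🬂[38;2;252;217;36m[48;2;21;5;39m🬍[38;2;254;249;49m[48;2;37;9;36m🬆[38;2;254;249;49m[48;2;7;2;15m🬂[38;2;244;140;17m[48;2;8;2;18m🬀[38;2;9;3;19m[48;2;4;2;10m🬀[38;2;5;2;11m[48;2;4;2;10m🬀[38;2;4;2;10m[48;2;4;2;10m [0m
[38;2;254;249;49m[48;2;5;2;13m🬂[38;2;105;26;86m[48;2;6;2;13m🬀[38;2;7;2;15m[48;2;4;2;10m🬀[38;2;4;2;11m[48;2;4;2;10m🬀[38;2;4;2;10m[48;2;4;2;10m [38;2;4;2;10m[48;2;4;2;10m [38;2;4;2;10m[48;2;4;2;10m [38;2;4;2;10m[48;2;4;2;10m [38;2;4;2;10m[48;2;4;2;10m [38;2;4;2;10m[48;2;4;2;10m [0m
</frame>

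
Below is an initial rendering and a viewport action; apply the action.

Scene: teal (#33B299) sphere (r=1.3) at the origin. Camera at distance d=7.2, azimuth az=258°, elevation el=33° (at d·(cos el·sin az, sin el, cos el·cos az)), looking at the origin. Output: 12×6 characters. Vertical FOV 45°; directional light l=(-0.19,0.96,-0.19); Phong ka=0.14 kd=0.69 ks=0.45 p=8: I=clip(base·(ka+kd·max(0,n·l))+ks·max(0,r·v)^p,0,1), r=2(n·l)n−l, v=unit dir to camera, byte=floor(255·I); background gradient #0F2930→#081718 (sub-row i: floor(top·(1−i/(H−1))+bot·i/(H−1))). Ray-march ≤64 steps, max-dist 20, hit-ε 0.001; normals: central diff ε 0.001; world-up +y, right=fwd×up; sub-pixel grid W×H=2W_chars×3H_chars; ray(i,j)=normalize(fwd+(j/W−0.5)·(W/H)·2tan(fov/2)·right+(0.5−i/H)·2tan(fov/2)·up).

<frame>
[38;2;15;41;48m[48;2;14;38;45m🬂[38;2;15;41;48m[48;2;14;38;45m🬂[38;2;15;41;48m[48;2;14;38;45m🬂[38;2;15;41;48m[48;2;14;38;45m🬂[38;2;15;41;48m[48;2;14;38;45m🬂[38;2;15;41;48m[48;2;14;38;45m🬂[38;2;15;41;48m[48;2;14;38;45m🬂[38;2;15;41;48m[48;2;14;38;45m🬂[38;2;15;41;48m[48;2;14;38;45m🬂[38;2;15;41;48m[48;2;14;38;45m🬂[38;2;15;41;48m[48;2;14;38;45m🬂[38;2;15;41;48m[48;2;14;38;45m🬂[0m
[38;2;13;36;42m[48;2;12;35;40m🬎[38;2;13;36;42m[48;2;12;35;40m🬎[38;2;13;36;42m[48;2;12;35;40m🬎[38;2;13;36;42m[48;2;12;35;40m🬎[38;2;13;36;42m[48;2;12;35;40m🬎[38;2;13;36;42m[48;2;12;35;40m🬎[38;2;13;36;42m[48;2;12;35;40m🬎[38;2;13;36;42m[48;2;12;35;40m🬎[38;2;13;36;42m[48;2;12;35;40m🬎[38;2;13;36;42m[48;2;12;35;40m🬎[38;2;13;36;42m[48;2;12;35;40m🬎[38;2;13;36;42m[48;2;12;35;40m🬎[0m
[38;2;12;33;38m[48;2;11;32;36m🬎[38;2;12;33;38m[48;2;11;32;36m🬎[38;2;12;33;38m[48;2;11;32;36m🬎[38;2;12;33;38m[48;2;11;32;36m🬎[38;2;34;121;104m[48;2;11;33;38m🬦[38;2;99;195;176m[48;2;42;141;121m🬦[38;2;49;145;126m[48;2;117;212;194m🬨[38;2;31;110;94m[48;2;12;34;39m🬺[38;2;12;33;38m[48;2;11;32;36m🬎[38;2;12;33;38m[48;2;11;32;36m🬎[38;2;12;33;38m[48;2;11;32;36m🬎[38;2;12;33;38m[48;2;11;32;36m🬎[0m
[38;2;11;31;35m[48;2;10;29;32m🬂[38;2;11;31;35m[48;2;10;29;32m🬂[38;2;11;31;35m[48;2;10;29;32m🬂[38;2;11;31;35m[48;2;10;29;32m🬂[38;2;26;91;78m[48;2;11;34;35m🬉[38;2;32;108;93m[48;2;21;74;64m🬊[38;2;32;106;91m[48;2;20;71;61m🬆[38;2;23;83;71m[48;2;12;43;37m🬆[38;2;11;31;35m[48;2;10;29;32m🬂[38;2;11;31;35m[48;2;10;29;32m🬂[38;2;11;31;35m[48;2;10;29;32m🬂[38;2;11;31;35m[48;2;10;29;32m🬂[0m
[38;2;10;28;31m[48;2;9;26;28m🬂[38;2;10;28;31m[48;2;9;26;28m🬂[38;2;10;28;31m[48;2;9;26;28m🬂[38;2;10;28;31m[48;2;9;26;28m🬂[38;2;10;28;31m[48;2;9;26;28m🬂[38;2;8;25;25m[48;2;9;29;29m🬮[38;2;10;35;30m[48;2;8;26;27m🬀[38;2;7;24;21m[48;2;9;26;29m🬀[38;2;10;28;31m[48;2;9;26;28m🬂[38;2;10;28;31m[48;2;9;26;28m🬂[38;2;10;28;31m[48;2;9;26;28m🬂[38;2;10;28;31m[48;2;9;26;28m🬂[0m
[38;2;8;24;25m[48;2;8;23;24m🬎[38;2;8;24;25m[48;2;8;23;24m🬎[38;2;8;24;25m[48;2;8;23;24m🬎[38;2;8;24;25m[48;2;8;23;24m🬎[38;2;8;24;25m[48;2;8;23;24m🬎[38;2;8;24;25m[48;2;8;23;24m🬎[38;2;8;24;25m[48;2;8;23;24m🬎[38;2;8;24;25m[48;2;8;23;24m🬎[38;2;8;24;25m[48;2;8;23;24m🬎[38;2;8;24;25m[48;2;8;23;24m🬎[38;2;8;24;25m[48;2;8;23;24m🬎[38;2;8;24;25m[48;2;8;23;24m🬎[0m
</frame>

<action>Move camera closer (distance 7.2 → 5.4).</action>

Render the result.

<frame>
[38;2;15;41;48m[48;2;14;38;45m🬂[38;2;15;41;48m[48;2;14;38;45m🬂[38;2;15;41;48m[48;2;14;38;45m🬂[38;2;15;41;48m[48;2;14;38;45m🬂[38;2;15;41;48m[48;2;14;38;45m🬂[38;2;15;41;48m[48;2;14;38;45m🬂[38;2;15;41;48m[48;2;14;38;45m🬂[38;2;15;41;48m[48;2;14;38;45m🬂[38;2;15;41;48m[48;2;14;38;45m🬂[38;2;15;41;48m[48;2;14;38;45m🬂[38;2;15;41;48m[48;2;14;38;45m🬂[38;2;15;41;48m[48;2;14;38;45m🬂[0m
[38;2;13;36;42m[48;2;12;35;40m🬎[38;2;13;36;42m[48;2;12;35;40m🬎[38;2;13;36;42m[48;2;12;35;40m🬎[38;2;13;36;42m[48;2;12;35;40m🬎[38;2;12;36;42m[48;2;39;138;119m🬝[38;2;13;37;43m[48;2;41;142;123m🬂[38;2;13;37;43m[48;2;42;144;124m🬂[38;2;13;36;42m[48;2;35;124;106m🬊[38;2;13;36;42m[48;2;12;35;40m🬎[38;2;13;36;42m[48;2;12;35;40m🬎[38;2;13;36;42m[48;2;12;35;40m🬎[38;2;13;36;42m[48;2;12;35;40m🬎[0m
[38;2;12;33;38m[48;2;11;32;36m🬎[38;2;12;33;38m[48;2;11;32;36m🬎[38;2;12;33;38m[48;2;11;32;36m🬎[38;2;11;33;38m[48;2;27;97;83m🬕[38;2;40;136;118m[48;2;35;123;105m🬉[38;2;120;219;199m[48;2;70;164;145m🬉[38;2;124;221;202m[48;2;71;163;145m🬄[38;2;38;128;110m[48;2;32;112;97m🬆[38;2;28;99;85m[48;2;16;55;51m▌[38;2;12;33;38m[48;2;11;32;36m🬎[38;2;12;33;38m[48;2;11;32;36m🬎[38;2;12;33;38m[48;2;11;32;36m🬎[0m
[38;2;11;31;35m[48;2;10;29;32m🬂[38;2;11;31;35m[48;2;10;29;32m🬂[38;2;11;31;35m[48;2;10;29;32m🬂[38;2;22;80;68m[48;2;10;31;32m🬉[38;2;29;104;89m[48;2;22;80;69m🬊[38;2;37;119;103m[48;2;26;92;79m🬂[38;2;36;115;100m[48;2;25;89;76m🬂[38;2;27;95;82m[48;2;20;72;62m🬆[38;2;19;69;59m[48;2;10;37;32m🬆[38;2;11;31;35m[48;2;10;29;32m🬂[38;2;11;31;35m[48;2;10;29;32m🬂[38;2;11;31;35m[48;2;10;29;32m🬂[0m
[38;2;10;28;31m[48;2;9;26;28m🬂[38;2;10;28;31m[48;2;9;26;28m🬂[38;2;10;28;31m[48;2;9;26;28m🬂[38;2;10;28;31m[48;2;9;26;28m🬂[38;2;14;51;44m[48;2;8;26;27m🬂[38;2;18;65;56m[48;2;9;32;27m🬂[38;2;17;63;54m[48;2;8;31;27m🬂[38;2;13;48;41m[48;2;7;25;23m🬂[38;2;7;24;21m[48;2;9;26;29m🬀[38;2;10;28;31m[48;2;9;26;28m🬂[38;2;10;28;31m[48;2;9;26;28m🬂[38;2;10;28;31m[48;2;9;26;28m🬂[0m
[38;2;8;24;25m[48;2;8;23;24m🬎[38;2;8;24;25m[48;2;8;23;24m🬎[38;2;8;24;25m[48;2;8;23;24m🬎[38;2;8;24;25m[48;2;8;23;24m🬎[38;2;8;24;25m[48;2;8;23;24m🬎[38;2;8;24;25m[48;2;8;23;24m🬎[38;2;8;24;25m[48;2;8;23;24m🬎[38;2;8;24;25m[48;2;8;23;24m🬎[38;2;8;24;25m[48;2;8;23;24m🬎[38;2;8;24;25m[48;2;8;23;24m🬎[38;2;8;24;25m[48;2;8;23;24m🬎[38;2;8;24;25m[48;2;8;23;24m🬎[0m
</frame>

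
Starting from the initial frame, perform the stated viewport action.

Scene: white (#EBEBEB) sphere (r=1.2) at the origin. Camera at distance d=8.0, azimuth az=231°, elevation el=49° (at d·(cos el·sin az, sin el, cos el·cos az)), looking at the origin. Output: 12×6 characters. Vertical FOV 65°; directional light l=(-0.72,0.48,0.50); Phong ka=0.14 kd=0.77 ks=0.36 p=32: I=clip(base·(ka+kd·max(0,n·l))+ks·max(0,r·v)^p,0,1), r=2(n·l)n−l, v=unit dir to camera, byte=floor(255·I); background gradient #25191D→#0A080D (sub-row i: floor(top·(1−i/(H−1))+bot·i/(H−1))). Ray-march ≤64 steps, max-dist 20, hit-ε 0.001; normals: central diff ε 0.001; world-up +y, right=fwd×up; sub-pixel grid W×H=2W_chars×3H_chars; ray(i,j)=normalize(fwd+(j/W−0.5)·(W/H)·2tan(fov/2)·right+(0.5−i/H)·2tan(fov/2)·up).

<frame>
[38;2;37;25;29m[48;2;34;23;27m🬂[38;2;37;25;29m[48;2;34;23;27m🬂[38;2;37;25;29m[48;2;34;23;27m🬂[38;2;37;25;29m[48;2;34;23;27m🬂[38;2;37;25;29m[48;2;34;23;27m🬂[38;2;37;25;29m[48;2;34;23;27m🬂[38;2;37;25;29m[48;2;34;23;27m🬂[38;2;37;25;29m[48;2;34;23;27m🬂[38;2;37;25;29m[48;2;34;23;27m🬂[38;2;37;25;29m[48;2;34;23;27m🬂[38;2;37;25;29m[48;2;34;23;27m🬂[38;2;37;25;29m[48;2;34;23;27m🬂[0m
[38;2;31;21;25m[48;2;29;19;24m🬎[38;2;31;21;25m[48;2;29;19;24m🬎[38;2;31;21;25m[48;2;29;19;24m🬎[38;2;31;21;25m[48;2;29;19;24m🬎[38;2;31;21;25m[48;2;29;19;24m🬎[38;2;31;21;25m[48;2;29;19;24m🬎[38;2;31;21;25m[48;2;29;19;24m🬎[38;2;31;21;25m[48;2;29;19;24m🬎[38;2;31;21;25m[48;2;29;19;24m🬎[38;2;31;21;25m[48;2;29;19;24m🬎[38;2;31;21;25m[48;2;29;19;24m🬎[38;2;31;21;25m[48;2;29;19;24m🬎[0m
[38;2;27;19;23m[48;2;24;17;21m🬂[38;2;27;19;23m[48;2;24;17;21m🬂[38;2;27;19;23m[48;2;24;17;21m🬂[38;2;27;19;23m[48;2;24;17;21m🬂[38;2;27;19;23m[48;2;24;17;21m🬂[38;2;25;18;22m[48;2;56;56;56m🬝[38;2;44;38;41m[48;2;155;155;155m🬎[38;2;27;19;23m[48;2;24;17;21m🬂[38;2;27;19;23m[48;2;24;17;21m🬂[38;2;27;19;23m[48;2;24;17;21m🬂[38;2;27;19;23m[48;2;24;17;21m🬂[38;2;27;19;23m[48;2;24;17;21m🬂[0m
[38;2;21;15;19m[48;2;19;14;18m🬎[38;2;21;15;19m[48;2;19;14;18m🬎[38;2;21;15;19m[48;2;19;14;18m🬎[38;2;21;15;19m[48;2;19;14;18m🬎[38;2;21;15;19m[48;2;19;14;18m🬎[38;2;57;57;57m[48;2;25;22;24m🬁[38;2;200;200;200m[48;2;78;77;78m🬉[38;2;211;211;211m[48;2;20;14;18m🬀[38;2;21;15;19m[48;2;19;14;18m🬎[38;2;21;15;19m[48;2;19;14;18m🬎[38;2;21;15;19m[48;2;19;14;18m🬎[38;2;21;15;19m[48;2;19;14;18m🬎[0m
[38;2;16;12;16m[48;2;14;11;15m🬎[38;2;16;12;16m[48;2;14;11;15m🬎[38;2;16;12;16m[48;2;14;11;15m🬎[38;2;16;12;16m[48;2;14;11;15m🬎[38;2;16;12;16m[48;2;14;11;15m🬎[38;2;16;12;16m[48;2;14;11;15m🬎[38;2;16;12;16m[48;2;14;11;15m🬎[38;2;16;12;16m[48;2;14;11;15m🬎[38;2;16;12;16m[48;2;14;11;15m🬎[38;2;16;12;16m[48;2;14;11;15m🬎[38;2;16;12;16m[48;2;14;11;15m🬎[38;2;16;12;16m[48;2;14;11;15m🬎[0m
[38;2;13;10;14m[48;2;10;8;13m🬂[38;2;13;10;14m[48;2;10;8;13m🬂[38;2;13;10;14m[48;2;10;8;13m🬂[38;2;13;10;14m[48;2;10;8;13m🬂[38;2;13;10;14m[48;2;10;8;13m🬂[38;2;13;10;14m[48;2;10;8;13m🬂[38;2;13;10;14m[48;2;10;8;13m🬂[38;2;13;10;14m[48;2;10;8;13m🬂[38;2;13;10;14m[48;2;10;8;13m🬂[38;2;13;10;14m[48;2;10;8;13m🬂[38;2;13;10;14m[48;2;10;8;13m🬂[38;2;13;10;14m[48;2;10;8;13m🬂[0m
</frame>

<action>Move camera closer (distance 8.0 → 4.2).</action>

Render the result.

<frame>
[38;2;37;25;29m[48;2;34;23;27m🬂[38;2;37;25;29m[48;2;34;23;27m🬂[38;2;37;25;29m[48;2;34;23;27m🬂[38;2;37;25;29m[48;2;34;23;27m🬂[38;2;37;25;29m[48;2;34;23;27m🬂[38;2;37;25;29m[48;2;34;23;27m🬂[38;2;37;25;29m[48;2;34;23;27m🬂[38;2;37;25;29m[48;2;34;23;27m🬂[38;2;37;25;29m[48;2;34;23;27m🬂[38;2;37;25;29m[48;2;34;23;27m🬂[38;2;37;25;29m[48;2;34;23;27m🬂[38;2;37;25;29m[48;2;34;23;27m🬂[0m
[38;2;31;21;25m[48;2;29;19;24m🬎[38;2;31;21;25m[48;2;29;19;24m🬎[38;2;31;21;25m[48;2;29;19;24m🬎[38;2;31;21;25m[48;2;29;19;24m🬎[38;2;31;21;25m[48;2;29;19;24m🬎[38;2;30;20;25m[48;2;64;64;64m🬝[38;2;31;21;25m[48;2;116;116;116m🬎[38;2;31;21;25m[48;2;29;19;24m🬎[38;2;31;21;25m[48;2;29;19;24m🬎[38;2;31;21;25m[48;2;29;19;24m🬎[38;2;31;21;25m[48;2;29;19;24m🬎[38;2;31;21;25m[48;2;29;19;24m🬎[0m
[38;2;27;19;23m[48;2;24;17;21m🬂[38;2;27;19;23m[48;2;24;17;21m🬂[38;2;27;19;23m[48;2;24;17;21m🬂[38;2;27;19;23m[48;2;24;17;21m🬂[38;2;26;18;22m[48;2;32;32;32m🬆[38;2;61;61;61m[48;2;97;97;97m▌[38;2;127;127;127m[48;2;153;153;153m▌[38;2;27;19;23m[48;2;191;191;191m🬁[38;2;212;212;212m[48;2;25;18;22m🬏[38;2;27;19;23m[48;2;24;17;21m🬂[38;2;27;19;23m[48;2;24;17;21m🬂[38;2;27;19;23m[48;2;24;17;21m🬂[0m
[38;2;21;15;19m[48;2;19;14;18m🬎[38;2;21;15;19m[48;2;19;14;18m🬎[38;2;21;15;19m[48;2;19;14;18m🬎[38;2;21;15;19m[48;2;19;14;18m🬎[38;2;32;32;32m[48;2;19;14;18m🬬[38;2;90;90;90m[48;2;57;57;57m▐[38;2;146;146;146m[48;2;120;120;120m▐[38;2;215;215;215m[48;2;175;175;175m🬂[38;2;207;207;207m[48;2;20;14;18m🬄[38;2;21;15;19m[48;2;19;14;18m🬎[38;2;21;15;19m[48;2;19;14;18m🬎[38;2;21;15;19m[48;2;19;14;18m🬎[0m
[38;2;16;12;16m[48;2;14;11;15m🬎[38;2;16;12;16m[48;2;14;11;15m🬎[38;2;16;12;16m[48;2;14;11;15m🬎[38;2;16;12;16m[48;2;14;11;15m🬎[38;2;16;12;16m[48;2;14;11;15m🬎[38;2;65;65;65m[48;2;21;19;22m🬁[38;2;103;103;103m[48;2;31;29;31m🬊[38;2;145;145;145m[48;2;15;11;15m🬀[38;2;16;12;16m[48;2;14;11;15m🬎[38;2;16;12;16m[48;2;14;11;15m🬎[38;2;16;12;16m[48;2;14;11;15m🬎[38;2;16;12;16m[48;2;14;11;15m🬎[0m
[38;2;13;10;14m[48;2;10;8;13m🬂[38;2;13;10;14m[48;2;10;8;13m🬂[38;2;13;10;14m[48;2;10;8;13m🬂[38;2;13;10;14m[48;2;10;8;13m🬂[38;2;13;10;14m[48;2;10;8;13m🬂[38;2;13;10;14m[48;2;10;8;13m🬂[38;2;13;10;14m[48;2;10;8;13m🬂[38;2;13;10;14m[48;2;10;8;13m🬂[38;2;13;10;14m[48;2;10;8;13m🬂[38;2;13;10;14m[48;2;10;8;13m🬂[38;2;13;10;14m[48;2;10;8;13m🬂[38;2;13;10;14m[48;2;10;8;13m🬂[0m
</frame>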